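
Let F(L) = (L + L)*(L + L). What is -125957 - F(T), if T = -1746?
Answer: -12320021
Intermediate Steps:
F(L) = 4*L² (F(L) = (2*L)*(2*L) = 4*L²)
-125957 - F(T) = -125957 - 4*(-1746)² = -125957 - 4*3048516 = -125957 - 1*12194064 = -125957 - 12194064 = -12320021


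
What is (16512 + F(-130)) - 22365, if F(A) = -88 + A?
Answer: -6071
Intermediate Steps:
(16512 + F(-130)) - 22365 = (16512 + (-88 - 130)) - 22365 = (16512 - 218) - 22365 = 16294 - 22365 = -6071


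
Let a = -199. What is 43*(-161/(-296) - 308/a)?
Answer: 5297901/58904 ≈ 89.941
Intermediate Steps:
43*(-161/(-296) - 308/a) = 43*(-161/(-296) - 308/(-199)) = 43*(-161*(-1/296) - 308*(-1/199)) = 43*(161/296 + 308/199) = 43*(123207/58904) = 5297901/58904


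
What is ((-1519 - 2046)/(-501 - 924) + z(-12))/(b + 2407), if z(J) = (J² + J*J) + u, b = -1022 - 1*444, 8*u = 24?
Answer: 83648/268185 ≈ 0.31190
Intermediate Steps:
u = 3 (u = (⅛)*24 = 3)
b = -1466 (b = -1022 - 444 = -1466)
z(J) = 3 + 2*J² (z(J) = (J² + J*J) + 3 = (J² + J²) + 3 = 2*J² + 3 = 3 + 2*J²)
((-1519 - 2046)/(-501 - 924) + z(-12))/(b + 2407) = ((-1519 - 2046)/(-501 - 924) + (3 + 2*(-12)²))/(-1466 + 2407) = (-3565/(-1425) + (3 + 2*144))/941 = (-3565*(-1/1425) + (3 + 288))*(1/941) = (713/285 + 291)*(1/941) = (83648/285)*(1/941) = 83648/268185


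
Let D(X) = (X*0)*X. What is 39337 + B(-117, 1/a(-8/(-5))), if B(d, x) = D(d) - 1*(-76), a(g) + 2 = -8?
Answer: 39413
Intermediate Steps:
D(X) = 0 (D(X) = 0*X = 0)
a(g) = -10 (a(g) = -2 - 8 = -10)
B(d, x) = 76 (B(d, x) = 0 - 1*(-76) = 0 + 76 = 76)
39337 + B(-117, 1/a(-8/(-5))) = 39337 + 76 = 39413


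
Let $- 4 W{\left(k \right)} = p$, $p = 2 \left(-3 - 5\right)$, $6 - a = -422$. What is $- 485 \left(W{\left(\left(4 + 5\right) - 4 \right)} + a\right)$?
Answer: $-209520$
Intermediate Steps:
$a = 428$ ($a = 6 - -422 = 6 + 422 = 428$)
$p = -16$ ($p = 2 \left(-8\right) = -16$)
$W{\left(k \right)} = 4$ ($W{\left(k \right)} = \left(- \frac{1}{4}\right) \left(-16\right) = 4$)
$- 485 \left(W{\left(\left(4 + 5\right) - 4 \right)} + a\right) = - 485 \left(4 + 428\right) = \left(-485\right) 432 = -209520$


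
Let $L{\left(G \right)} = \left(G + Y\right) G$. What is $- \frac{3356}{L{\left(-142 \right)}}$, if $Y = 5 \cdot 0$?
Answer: $- \frac{839}{5041} \approx -0.16644$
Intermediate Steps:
$Y = 0$
$L{\left(G \right)} = G^{2}$ ($L{\left(G \right)} = \left(G + 0\right) G = G G = G^{2}$)
$- \frac{3356}{L{\left(-142 \right)}} = - \frac{3356}{\left(-142\right)^{2}} = - \frac{3356}{20164} = \left(-3356\right) \frac{1}{20164} = - \frac{839}{5041}$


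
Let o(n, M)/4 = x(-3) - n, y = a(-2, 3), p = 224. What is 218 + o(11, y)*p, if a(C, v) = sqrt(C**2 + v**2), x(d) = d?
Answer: -12326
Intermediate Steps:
y = sqrt(13) (y = sqrt((-2)**2 + 3**2) = sqrt(4 + 9) = sqrt(13) ≈ 3.6056)
o(n, M) = -12 - 4*n (o(n, M) = 4*(-3 - n) = -12 - 4*n)
218 + o(11, y)*p = 218 + (-12 - 4*11)*224 = 218 + (-12 - 44)*224 = 218 - 56*224 = 218 - 12544 = -12326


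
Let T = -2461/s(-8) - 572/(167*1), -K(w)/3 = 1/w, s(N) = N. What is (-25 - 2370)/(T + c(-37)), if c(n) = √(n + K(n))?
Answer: -48114851982040/6113724502013 + 4274825920*I*√50542/6113724502013 ≈ -7.87 + 0.1572*I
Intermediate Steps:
K(w) = -3/w
T = 406411/1336 (T = -2461/(-8) - 572/(167*1) = -2461*(-⅛) - 572/167 = 2461/8 - 572*1/167 = 2461/8 - 572/167 = 406411/1336 ≈ 304.20)
c(n) = √(n - 3/n)
(-25 - 2370)/(T + c(-37)) = (-25 - 2370)/(406411/1336 + √(-37 - 3/(-37))) = -2395/(406411/1336 + √(-37 - 3*(-1/37))) = -2395/(406411/1336 + √(-37 + 3/37)) = -2395/(406411/1336 + √(-1366/37)) = -2395/(406411/1336 + I*√50542/37)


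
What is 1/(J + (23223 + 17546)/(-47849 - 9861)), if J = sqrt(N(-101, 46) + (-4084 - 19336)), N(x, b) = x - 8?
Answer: -2352778990/78363681340261 - 3330444100*I*sqrt(23529)/78363681340261 ≈ -3.0024e-5 - 0.0065191*I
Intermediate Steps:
N(x, b) = -8 + x
J = I*sqrt(23529) (J = sqrt((-8 - 101) + (-4084 - 19336)) = sqrt(-109 - 23420) = sqrt(-23529) = I*sqrt(23529) ≈ 153.39*I)
1/(J + (23223 + 17546)/(-47849 - 9861)) = 1/(I*sqrt(23529) + (23223 + 17546)/(-47849 - 9861)) = 1/(I*sqrt(23529) + 40769/(-57710)) = 1/(I*sqrt(23529) + 40769*(-1/57710)) = 1/(I*sqrt(23529) - 40769/57710) = 1/(-40769/57710 + I*sqrt(23529))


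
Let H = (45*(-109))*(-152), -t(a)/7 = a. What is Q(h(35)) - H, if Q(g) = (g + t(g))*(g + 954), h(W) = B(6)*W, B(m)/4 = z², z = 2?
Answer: -5832600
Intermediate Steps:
B(m) = 16 (B(m) = 4*2² = 4*4 = 16)
t(a) = -7*a
h(W) = 16*W
Q(g) = -6*g*(954 + g) (Q(g) = (g - 7*g)*(g + 954) = (-6*g)*(954 + g) = -6*g*(954 + g))
H = 745560 (H = -4905*(-152) = 745560)
Q(h(35)) - H = 6*(16*35)*(-954 - 16*35) - 1*745560 = 6*560*(-954 - 1*560) - 745560 = 6*560*(-954 - 560) - 745560 = 6*560*(-1514) - 745560 = -5087040 - 745560 = -5832600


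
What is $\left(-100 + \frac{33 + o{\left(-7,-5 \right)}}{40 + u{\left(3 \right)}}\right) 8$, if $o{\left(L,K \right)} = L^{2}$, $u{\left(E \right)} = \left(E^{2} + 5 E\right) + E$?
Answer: $- \frac{52944}{67} \approx -790.21$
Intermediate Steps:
$u{\left(E \right)} = E^{2} + 6 E$
$\left(-100 + \frac{33 + o{\left(-7,-5 \right)}}{40 + u{\left(3 \right)}}\right) 8 = \left(-100 + \frac{33 + \left(-7\right)^{2}}{40 + 3 \left(6 + 3\right)}\right) 8 = \left(-100 + \frac{33 + 49}{40 + 3 \cdot 9}\right) 8 = \left(-100 + \frac{82}{40 + 27}\right) 8 = \left(-100 + \frac{82}{67}\right) 8 = \left(- \frac{6618}{67}\right) 8 = - \frac{52944}{67}$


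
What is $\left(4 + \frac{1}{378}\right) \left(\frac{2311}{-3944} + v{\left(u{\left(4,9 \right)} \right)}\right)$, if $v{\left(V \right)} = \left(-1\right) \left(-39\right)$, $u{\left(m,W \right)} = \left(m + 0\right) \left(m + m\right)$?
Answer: $\frac{13483945}{87696} \approx 153.76$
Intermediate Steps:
$u{\left(m,W \right)} = 2 m^{2}$ ($u{\left(m,W \right)} = m 2 m = 2 m^{2}$)
$v{\left(V \right)} = 39$
$\left(4 + \frac{1}{378}\right) \left(\frac{2311}{-3944} + v{\left(u{\left(4,9 \right)} \right)}\right) = \left(4 + \frac{1}{378}\right) \left(\frac{2311}{-3944} + 39\right) = \left(4 + \frac{1}{378}\right) \left(2311 \left(- \frac{1}{3944}\right) + 39\right) = \frac{1513 \left(- \frac{2311}{3944} + 39\right)}{378} = \frac{1513}{378} \cdot \frac{151505}{3944} = \frac{13483945}{87696}$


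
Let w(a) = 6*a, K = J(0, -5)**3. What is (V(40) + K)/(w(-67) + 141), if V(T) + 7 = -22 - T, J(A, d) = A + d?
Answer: 194/261 ≈ 0.74329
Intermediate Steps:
K = -125 (K = (0 - 5)**3 = (-5)**3 = -125)
V(T) = -29 - T (V(T) = -7 + (-22 - T) = -29 - T)
(V(40) + K)/(w(-67) + 141) = ((-29 - 1*40) - 125)/(6*(-67) + 141) = ((-29 - 40) - 125)/(-402 + 141) = (-69 - 125)/(-261) = -194*(-1/261) = 194/261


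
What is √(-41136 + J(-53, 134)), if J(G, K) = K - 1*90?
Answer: 2*I*√10273 ≈ 202.71*I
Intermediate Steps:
J(G, K) = -90 + K (J(G, K) = K - 90 = -90 + K)
√(-41136 + J(-53, 134)) = √(-41136 + (-90 + 134)) = √(-41136 + 44) = √(-41092) = 2*I*√10273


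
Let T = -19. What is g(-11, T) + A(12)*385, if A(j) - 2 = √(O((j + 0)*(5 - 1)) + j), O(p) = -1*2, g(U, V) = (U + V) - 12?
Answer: 728 + 385*√10 ≈ 1945.5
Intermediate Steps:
g(U, V) = -12 + U + V
O(p) = -2
A(j) = 2 + √(-2 + j)
g(-11, T) + A(12)*385 = (-12 - 11 - 19) + (2 + √(-2 + 12))*385 = -42 + (2 + √10)*385 = -42 + (770 + 385*√10) = 728 + 385*√10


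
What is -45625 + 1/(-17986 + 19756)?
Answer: -80756249/1770 ≈ -45625.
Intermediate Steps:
-45625 + 1/(-17986 + 19756) = -45625 + 1/1770 = -80756249/1770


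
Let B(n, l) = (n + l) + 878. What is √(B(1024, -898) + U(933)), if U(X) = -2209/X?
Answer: √871909959/933 ≈ 31.649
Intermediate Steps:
B(n, l) = 878 + l + n (B(n, l) = (l + n) + 878 = 878 + l + n)
√(B(1024, -898) + U(933)) = √((878 - 898 + 1024) - 2209/933) = √(1004 - 2209*1/933) = √(1004 - 2209/933) = √(934523/933) = √871909959/933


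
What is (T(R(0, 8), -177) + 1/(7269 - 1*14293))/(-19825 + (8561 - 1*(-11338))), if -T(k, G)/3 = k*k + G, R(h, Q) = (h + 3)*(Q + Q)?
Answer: -44820145/519776 ≈ -86.230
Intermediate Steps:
R(h, Q) = 2*Q*(3 + h) (R(h, Q) = (3 + h)*(2*Q) = 2*Q*(3 + h))
T(k, G) = -3*G - 3*k² (T(k, G) = -3*(k*k + G) = -3*(k² + G) = -3*(G + k²) = -3*G - 3*k²)
(T(R(0, 8), -177) + 1/(7269 - 1*14293))/(-19825 + (8561 - 1*(-11338))) = ((-3*(-177) - 3*256*(3 + 0)²) + 1/(7269 - 1*14293))/(-19825 + (8561 - 1*(-11338))) = ((531 - 3*(2*8*3)²) + 1/(7269 - 14293))/(-19825 + (8561 + 11338)) = ((531 - 3*48²) + 1/(-7024))/(-19825 + 19899) = ((531 - 3*2304) - 1/7024)/74 = ((531 - 6912) - 1/7024)*(1/74) = (-6381 - 1/7024)*(1/74) = -44820145/7024*1/74 = -44820145/519776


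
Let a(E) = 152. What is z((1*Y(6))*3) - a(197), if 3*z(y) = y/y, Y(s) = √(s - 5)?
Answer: -455/3 ≈ -151.67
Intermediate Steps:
Y(s) = √(-5 + s)
z(y) = ⅓ (z(y) = (y/y)/3 = (⅓)*1 = ⅓)
z((1*Y(6))*3) - a(197) = ⅓ - 1*152 = ⅓ - 152 = -455/3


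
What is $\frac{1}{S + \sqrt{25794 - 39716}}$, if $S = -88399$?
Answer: $- \frac{88399}{7814397123} - \frac{i \sqrt{13922}}{7814397123} \approx -1.1312 \cdot 10^{-5} - 1.5099 \cdot 10^{-8} i$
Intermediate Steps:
$\frac{1}{S + \sqrt{25794 - 39716}} = \frac{1}{-88399 + \sqrt{25794 - 39716}} = \frac{1}{-88399 + \sqrt{-13922}} = \frac{1}{-88399 + i \sqrt{13922}}$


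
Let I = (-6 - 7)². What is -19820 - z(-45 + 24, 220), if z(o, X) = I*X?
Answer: -57000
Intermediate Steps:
I = 169 (I = (-13)² = 169)
z(o, X) = 169*X
-19820 - z(-45 + 24, 220) = -19820 - 169*220 = -19820 - 1*37180 = -19820 - 37180 = -57000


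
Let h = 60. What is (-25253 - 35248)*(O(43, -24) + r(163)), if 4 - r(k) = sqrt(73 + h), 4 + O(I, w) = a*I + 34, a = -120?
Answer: 310128126 + 60501*sqrt(133) ≈ 3.1083e+8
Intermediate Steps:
O(I, w) = 30 - 120*I (O(I, w) = -4 + (-120*I + 34) = -4 + (34 - 120*I) = 30 - 120*I)
r(k) = 4 - sqrt(133) (r(k) = 4 - sqrt(73 + 60) = 4 - sqrt(133))
(-25253 - 35248)*(O(43, -24) + r(163)) = (-25253 - 35248)*((30 - 120*43) + (4 - sqrt(133))) = -60501*((30 - 5160) + (4 - sqrt(133))) = -60501*(-5130 + (4 - sqrt(133))) = -60501*(-5126 - sqrt(133)) = 310128126 + 60501*sqrt(133)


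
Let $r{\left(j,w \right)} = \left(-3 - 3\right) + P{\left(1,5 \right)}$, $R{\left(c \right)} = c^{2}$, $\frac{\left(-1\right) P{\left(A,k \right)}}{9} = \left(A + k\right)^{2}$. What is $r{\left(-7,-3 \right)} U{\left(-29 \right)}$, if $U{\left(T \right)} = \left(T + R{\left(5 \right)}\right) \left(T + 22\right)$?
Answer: $-9240$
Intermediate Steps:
$P{\left(A,k \right)} = - 9 \left(A + k\right)^{2}$
$r{\left(j,w \right)} = -330$ ($r{\left(j,w \right)} = \left(-3 - 3\right) - 9 \left(1 + 5\right)^{2} = -6 - 9 \cdot 6^{2} = -6 - 324 = -330$)
$U{\left(T \right)} = \left(22 + T\right) \left(25 + T\right)$ ($U{\left(T \right)} = \left(T + 5^{2}\right) \left(T + 22\right) = \left(T + 25\right) \left(22 + T\right) = \left(25 + T\right) \left(22 + T\right) = \left(22 + T\right) \left(25 + T\right)$)
$r{\left(-7,-3 \right)} U{\left(-29 \right)} = - 330 \left(550 + \left(-29\right)^{2} + 47 \left(-29\right)\right) = - 330 \left(550 + 841 - 1363\right) = \left(-330\right) 28 = -9240$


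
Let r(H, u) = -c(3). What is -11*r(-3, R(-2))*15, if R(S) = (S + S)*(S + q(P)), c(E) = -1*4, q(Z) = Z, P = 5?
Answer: -660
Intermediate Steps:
c(E) = -4
R(S) = 2*S*(5 + S) (R(S) = (S + S)*(S + 5) = (2*S)*(5 + S) = 2*S*(5 + S))
r(H, u) = 4 (r(H, u) = -1*(-4) = 4)
-11*r(-3, R(-2))*15 = -11*4*15 = -44*15 = -660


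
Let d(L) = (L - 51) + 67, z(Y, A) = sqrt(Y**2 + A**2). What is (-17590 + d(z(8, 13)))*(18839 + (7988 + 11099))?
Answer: -666511524 + 37926*sqrt(233) ≈ -6.6593e+8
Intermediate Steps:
z(Y, A) = sqrt(A**2 + Y**2)
d(L) = 16 + L (d(L) = (-51 + L) + 67 = 16 + L)
(-17590 + d(z(8, 13)))*(18839 + (7988 + 11099)) = (-17590 + (16 + sqrt(13**2 + 8**2)))*(18839 + (7988 + 11099)) = (-17590 + (16 + sqrt(169 + 64)))*(18839 + 19087) = (-17590 + (16 + sqrt(233)))*37926 = (-17574 + sqrt(233))*37926 = -666511524 + 37926*sqrt(233)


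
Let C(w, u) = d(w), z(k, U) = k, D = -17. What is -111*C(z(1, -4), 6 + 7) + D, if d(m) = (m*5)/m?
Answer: -572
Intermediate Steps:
d(m) = 5 (d(m) = (5*m)/m = 5)
C(w, u) = 5
-111*C(z(1, -4), 6 + 7) + D = -111*5 - 17 = -555 - 17 = -572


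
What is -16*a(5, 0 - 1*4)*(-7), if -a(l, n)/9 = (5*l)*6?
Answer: -151200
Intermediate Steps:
a(l, n) = -270*l (a(l, n) = -9*5*l*6 = -270*l)
-16*a(5, 0 - 1*4)*(-7) = -(-4320)*5*(-7) = -16*(-1350)*(-7) = 21600*(-7) = -151200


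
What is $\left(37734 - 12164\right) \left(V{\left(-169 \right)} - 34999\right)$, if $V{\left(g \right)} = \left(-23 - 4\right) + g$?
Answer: $-899936150$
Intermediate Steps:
$V{\left(g \right)} = -27 + g$
$\left(37734 - 12164\right) \left(V{\left(-169 \right)} - 34999\right) = \left(37734 - 12164\right) \left(\left(-27 - 169\right) - 34999\right) = 25570 \left(-196 - 34999\right) = 25570 \left(-35195\right) = -899936150$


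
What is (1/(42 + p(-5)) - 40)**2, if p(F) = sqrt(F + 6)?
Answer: 2954961/1849 ≈ 1598.1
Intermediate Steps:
p(F) = sqrt(6 + F)
(1/(42 + p(-5)) - 40)**2 = (1/(42 + sqrt(6 - 5)) - 40)**2 = (1/(42 + sqrt(1)) - 40)**2 = (1/(42 + 1) - 40)**2 = (1/43 - 40)**2 = (-1719/43)**2 = 2954961/1849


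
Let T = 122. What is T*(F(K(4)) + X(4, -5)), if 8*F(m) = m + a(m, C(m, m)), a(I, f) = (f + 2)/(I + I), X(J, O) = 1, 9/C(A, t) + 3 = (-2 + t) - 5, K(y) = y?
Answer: 11773/64 ≈ 183.95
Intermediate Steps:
C(A, t) = 9/(-10 + t) (C(A, t) = 9/(-3 + ((-2 + t) - 5)) = 9/(-3 + (-7 + t)) = 9/(-10 + t))
a(I, f) = (2 + f)/(2*I) (a(I, f) = (2 + f)/((2*I)) = (2 + f)*(1/(2*I)) = (2 + f)/(2*I))
F(m) = m/8 + (2 + 9/(-10 + m))/(16*m) (F(m) = (m + (2 + 9/(-10 + m))/(2*m))/8 = m/8 + (2 + 9/(-10 + m))/(16*m))
T*(F(K(4)) + X(4, -5)) = 122*((1/16)*(-11 + 2*4 + 2*4²*(-10 + 4))/(4*(-10 + 4)) + 1) = 122*((1/16)*(¼)*(-11 + 8 + 2*16*(-6))/(-6) + 1) = 122*((1/16)*(¼)*(-⅙)*(-11 + 8 - 192) + 1) = 122*((1/16)*(¼)*(-⅙)*(-195) + 1) = 122*(65/128 + 1) = 122*(193/128) = 11773/64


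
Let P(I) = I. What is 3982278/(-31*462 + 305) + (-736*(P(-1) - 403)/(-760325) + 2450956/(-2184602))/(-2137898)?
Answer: -207960684998460280045503/731989310862944625925 ≈ -284.10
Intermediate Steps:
3982278/(-31*462 + 305) + (-736*(P(-1) - 403)/(-760325) + 2450956/(-2184602))/(-2137898) = 3982278/(-31*462 + 305) + (-736*(-1 - 403)/(-760325) + 2450956/(-2184602))/(-2137898) = 3982278/(-14322 + 305) + (-736*(-404)*(-1/760325) + 2450956*(-1/2184602))*(-1/2137898) = 3982278/(-14017) + (297344*(-1/760325) - 1225478/1092301)*(-1/2137898) = 3982278*(-1/14017) + (-297344/760325 - 1225478/1092301)*(-1/2137898) = -3982278/14017 - 73914747582/48853162225*(-1/2137898) = -3982278/14017 + 36957373791/52221538907251525 = -207960684998460280045503/731989310862944625925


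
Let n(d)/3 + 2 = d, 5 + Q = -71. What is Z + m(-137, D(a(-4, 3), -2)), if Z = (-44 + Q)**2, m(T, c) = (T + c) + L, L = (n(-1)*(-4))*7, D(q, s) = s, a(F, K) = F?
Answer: 14513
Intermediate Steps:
Q = -76 (Q = -5 - 71 = -76)
n(d) = -6 + 3*d
L = 252 (L = ((-6 + 3*(-1))*(-4))*7 = ((-6 - 3)*(-4))*7 = -9*(-4)*7 = 36*7 = 252)
m(T, c) = 252 + T + c (m(T, c) = (T + c) + 252 = 252 + T + c)
Z = 14400 (Z = (-44 - 76)**2 = (-120)**2 = 14400)
Z + m(-137, D(a(-4, 3), -2)) = 14400 + (252 - 137 - 2) = 14400 + 113 = 14513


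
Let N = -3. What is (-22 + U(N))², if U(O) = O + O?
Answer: 784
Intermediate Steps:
U(O) = 2*O
(-22 + U(N))² = (-22 + 2*(-3))² = (-22 - 6)² = (-28)² = 784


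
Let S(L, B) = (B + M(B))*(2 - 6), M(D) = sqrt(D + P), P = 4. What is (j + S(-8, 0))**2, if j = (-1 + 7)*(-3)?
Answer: 676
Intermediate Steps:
j = -18 (j = 6*(-3) = -18)
M(D) = sqrt(4 + D) (M(D) = sqrt(D + 4) = sqrt(4 + D))
S(L, B) = -4*B - 4*sqrt(4 + B) (S(L, B) = (B + sqrt(4 + B))*(2 - 6) = (B + sqrt(4 + B))*(-4) = -4*B - 4*sqrt(4 + B))
(j + S(-8, 0))**2 = (-18 + (-4*0 - 4*sqrt(4 + 0)))**2 = (-18 + (0 - 4*sqrt(4)))**2 = (-18 + (0 - 4*2))**2 = (-18 + (0 - 8))**2 = (-18 - 8)**2 = (-26)**2 = 676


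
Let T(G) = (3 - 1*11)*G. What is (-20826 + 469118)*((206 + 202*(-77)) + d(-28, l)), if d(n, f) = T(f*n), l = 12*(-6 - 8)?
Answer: -23750510160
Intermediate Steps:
l = -168 (l = 12*(-14) = -168)
T(G) = -8*G (T(G) = (3 - 11)*G = -8*G)
d(n, f) = -8*f*n
(-20826 + 469118)*((206 + 202*(-77)) + d(-28, l)) = (-20826 + 469118)*((206 + 202*(-77)) - 8*(-168)*(-28)) = 448292*((206 - 15554) - 37632) = 448292*(-15348 - 37632) = 448292*(-52980) = -23750510160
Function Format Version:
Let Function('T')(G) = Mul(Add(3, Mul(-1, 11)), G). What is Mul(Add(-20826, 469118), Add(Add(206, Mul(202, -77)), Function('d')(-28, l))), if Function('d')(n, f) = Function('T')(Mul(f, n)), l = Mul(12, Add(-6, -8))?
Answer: -23750510160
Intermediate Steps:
l = -168 (l = Mul(12, -14) = -168)
Function('T')(G) = Mul(-8, G) (Function('T')(G) = Mul(Add(3, -11), G) = Mul(-8, G))
Function('d')(n, f) = Mul(-8, f, n) (Function('d')(n, f) = Mul(-8, Mul(f, n)) = Mul(-8, f, n))
Mul(Add(-20826, 469118), Add(Add(206, Mul(202, -77)), Function('d')(-28, l))) = Mul(Add(-20826, 469118), Add(Add(206, Mul(202, -77)), Mul(-8, -168, -28))) = Mul(448292, Add(Add(206, -15554), -37632)) = Mul(448292, Add(-15348, -37632)) = Mul(448292, -52980) = -23750510160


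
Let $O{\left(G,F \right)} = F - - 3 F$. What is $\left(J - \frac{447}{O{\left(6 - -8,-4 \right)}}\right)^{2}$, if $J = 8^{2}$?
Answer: $\frac{2163841}{256} \approx 8452.5$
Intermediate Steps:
$O{\left(G,F \right)} = 4 F$ ($O{\left(G,F \right)} = F + 3 F = 4 F$)
$J = 64$
$\left(J - \frac{447}{O{\left(6 - -8,-4 \right)}}\right)^{2} = \left(64 - \frac{447}{4 \left(-4\right)}\right)^{2} = \left(64 - \frac{447}{-16}\right)^{2} = \left(64 - - \frac{447}{16}\right)^{2} = \left(64 + \frac{447}{16}\right)^{2} = \left(\frac{1471}{16}\right)^{2} = \frac{2163841}{256}$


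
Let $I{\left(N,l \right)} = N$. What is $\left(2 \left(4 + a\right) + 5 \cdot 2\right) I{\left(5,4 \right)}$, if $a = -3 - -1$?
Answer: $70$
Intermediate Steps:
$a = -2$ ($a = -3 + 1 = -2$)
$\left(2 \left(4 + a\right) + 5 \cdot 2\right) I{\left(5,4 \right)} = \left(2 \left(4 - 2\right) + 5 \cdot 2\right) 5 = \left(2 \cdot 2 + 10\right) 5 = \left(4 + 10\right) 5 = 14 \cdot 5 = 70$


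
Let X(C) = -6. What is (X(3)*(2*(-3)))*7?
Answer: 252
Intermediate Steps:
(X(3)*(2*(-3)))*7 = -12*(-3)*7 = -6*(-6)*7 = 36*7 = 252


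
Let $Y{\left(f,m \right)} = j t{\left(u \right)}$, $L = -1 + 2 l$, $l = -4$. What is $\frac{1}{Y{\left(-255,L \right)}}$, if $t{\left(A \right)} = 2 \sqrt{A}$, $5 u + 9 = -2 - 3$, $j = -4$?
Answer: $\frac{i \sqrt{70}}{112} \approx 0.074702 i$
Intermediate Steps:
$u = - \frac{14}{5}$ ($u = - \frac{9}{5} + \frac{-2 - 3}{5} = - \frac{9}{5} + \frac{1}{5} \left(-5\right) = - \frac{9}{5} - 1 = - \frac{14}{5} \approx -2.8$)
$L = -9$ ($L = -1 + 2 \left(-4\right) = -1 - 8 = -9$)
$Y{\left(f,m \right)} = - \frac{8 i \sqrt{70}}{5}$ ($Y{\left(f,m \right)} = - 4 \cdot 2 \sqrt{- \frac{14}{5}} = - 4 \cdot 2 \frac{i \sqrt{70}}{5} = - 4 \frac{2 i \sqrt{70}}{5} = - \frac{8 i \sqrt{70}}{5}$)
$\frac{1}{Y{\left(-255,L \right)}} = \frac{1}{\left(- \frac{8}{5}\right) i \sqrt{70}} = \frac{i \sqrt{70}}{112}$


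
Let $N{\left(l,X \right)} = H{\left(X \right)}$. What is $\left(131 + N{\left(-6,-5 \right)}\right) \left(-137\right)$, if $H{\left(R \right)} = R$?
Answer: $-17262$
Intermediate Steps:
$N{\left(l,X \right)} = X$
$\left(131 + N{\left(-6,-5 \right)}\right) \left(-137\right) = \left(131 - 5\right) \left(-137\right) = 126 \left(-137\right) = -17262$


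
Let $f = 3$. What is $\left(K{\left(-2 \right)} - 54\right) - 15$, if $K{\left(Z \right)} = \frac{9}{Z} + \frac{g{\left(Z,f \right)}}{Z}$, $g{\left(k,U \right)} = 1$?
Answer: $-74$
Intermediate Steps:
$K{\left(Z \right)} = \frac{10}{Z}$ ($K{\left(Z \right)} = \frac{9}{Z} + 1 \frac{1}{Z} = \frac{9}{Z} + \frac{1}{Z} = \frac{10}{Z}$)
$\left(K{\left(-2 \right)} - 54\right) - 15 = \left(\frac{10}{-2} - 54\right) - 15 = \left(10 \left(- \frac{1}{2}\right) - 54\right) - 15 = \left(-5 - 54\right) - 15 = -59 - 15 = -74$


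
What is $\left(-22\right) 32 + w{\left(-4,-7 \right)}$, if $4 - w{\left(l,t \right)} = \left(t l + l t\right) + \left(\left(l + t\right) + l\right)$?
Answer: $-741$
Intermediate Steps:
$w{\left(l,t \right)} = 4 - t - 2 l - 2 l t$ ($w{\left(l,t \right)} = 4 - \left(\left(t l + l t\right) + \left(\left(l + t\right) + l\right)\right) = 4 - \left(\left(l t + l t\right) + \left(t + 2 l\right)\right) = 4 - \left(2 l t + \left(t + 2 l\right)\right) = 4 - \left(t + 2 l + 2 l t\right) = 4 - t - 2 l - 2 l t$)
$\left(-22\right) 32 + w{\left(-4,-7 \right)} = \left(-22\right) 32 - \left(-19 + 56\right) = -704 + \left(4 + 7 + 8 - 56\right) = -704 - 37 = -741$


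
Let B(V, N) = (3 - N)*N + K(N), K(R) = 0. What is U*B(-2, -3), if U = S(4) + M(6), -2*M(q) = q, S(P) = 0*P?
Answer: 54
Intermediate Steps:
S(P) = 0
M(q) = -q/2
B(V, N) = N*(3 - N) (B(V, N) = (3 - N)*N + 0 = N*(3 - N) + 0 = N*(3 - N))
U = -3 (U = 0 - ½*6 = 0 - 3 = -3)
U*B(-2, -3) = -(-9)*(3 - 1*(-3)) = -(-9)*(3 + 3) = -(-9)*6 = -3*(-18) = 54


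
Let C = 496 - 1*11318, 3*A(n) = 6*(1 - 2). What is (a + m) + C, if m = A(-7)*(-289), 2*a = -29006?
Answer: -24747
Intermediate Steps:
a = -14503 (a = (½)*(-29006) = -14503)
A(n) = -2 (A(n) = (6*(1 - 2))/3 = (6*(-1))/3 = (⅓)*(-6) = -2)
m = 578 (m = -2*(-289) = 578)
C = -10822 (C = 496 - 11318 = -10822)
(a + m) + C = (-14503 + 578) - 10822 = -13925 - 10822 = -24747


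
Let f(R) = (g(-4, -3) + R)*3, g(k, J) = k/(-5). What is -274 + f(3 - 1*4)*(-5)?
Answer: -271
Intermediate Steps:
g(k, J) = -k/5 (g(k, J) = k*(-⅕) = -k/5)
f(R) = 12/5 + 3*R (f(R) = (-⅕*(-4) + R)*3 = (⅘ + R)*3 = 12/5 + 3*R)
-274 + f(3 - 1*4)*(-5) = -274 + (12/5 + 3*(3 - 1*4))*(-5) = -274 + (12/5 + 3*(3 - 4))*(-5) = -274 + (12/5 + 3*(-1))*(-5) = -274 + (12/5 - 3)*(-5) = -274 - ⅗*(-5) = -274 + 3 = -271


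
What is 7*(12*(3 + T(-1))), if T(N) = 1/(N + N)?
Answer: 210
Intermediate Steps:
T(N) = 1/(2*N)
7*(12*(3 + T(-1))) = 7*(12*(3 + (½)/(-1))) = 7*(12*(3 + (½)*(-1))) = 7*(12*(3 - ½)) = 7*(12*(5/2)) = 7*30 = 210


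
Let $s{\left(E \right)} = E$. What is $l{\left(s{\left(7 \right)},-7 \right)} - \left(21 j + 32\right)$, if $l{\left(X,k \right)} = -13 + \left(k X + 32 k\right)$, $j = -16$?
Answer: $18$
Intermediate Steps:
$l{\left(X,k \right)} = -13 + 32 k + X k$ ($l{\left(X,k \right)} = -13 + \left(X k + 32 k\right) = -13 + \left(32 k + X k\right) = -13 + 32 k + X k$)
$l{\left(s{\left(7 \right)},-7 \right)} - \left(21 j + 32\right) = \left(-13 + 32 \left(-7\right) + 7 \left(-7\right)\right) - \left(21 \left(-16\right) + 32\right) = \left(-13 - 224 - 49\right) - \left(-336 + 32\right) = -286 - -304 = -286 + 304 = 18$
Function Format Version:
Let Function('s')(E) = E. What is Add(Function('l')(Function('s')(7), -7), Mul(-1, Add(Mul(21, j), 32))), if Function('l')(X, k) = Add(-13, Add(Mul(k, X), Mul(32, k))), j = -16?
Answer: 18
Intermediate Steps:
Function('l')(X, k) = Add(-13, Mul(32, k), Mul(X, k)) (Function('l')(X, k) = Add(-13, Add(Mul(X, k), Mul(32, k))) = Add(-13, Add(Mul(32, k), Mul(X, k))) = Add(-13, Mul(32, k), Mul(X, k)))
Add(Function('l')(Function('s')(7), -7), Mul(-1, Add(Mul(21, j), 32))) = Add(Add(-13, Mul(32, -7), Mul(7, -7)), Mul(-1, Add(Mul(21, -16), 32))) = Add(Add(-13, -224, -49), Mul(-1, Add(-336, 32))) = Add(-286, Mul(-1, -304)) = Add(-286, 304) = 18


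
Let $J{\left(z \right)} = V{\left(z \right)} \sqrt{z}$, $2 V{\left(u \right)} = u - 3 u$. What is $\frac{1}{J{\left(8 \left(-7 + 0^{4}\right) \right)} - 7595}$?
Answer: $- \frac{155}{1180809} - \frac{16 i \sqrt{14}}{8265663} \approx -0.00013127 - 7.2428 \cdot 10^{-6} i$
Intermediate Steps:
$V{\left(u \right)} = - u$ ($V{\left(u \right)} = \frac{u - 3 u}{2} = \frac{\left(-2\right) u}{2} = - u$)
$J{\left(z \right)} = - z^{\frac{3}{2}}$ ($J{\left(z \right)} = - z \sqrt{z} = - z^{\frac{3}{2}}$)
$\frac{1}{J{\left(8 \left(-7 + 0^{4}\right) \right)} - 7595} = \frac{1}{- \left(8 \left(-7 + 0^{4}\right)\right)^{\frac{3}{2}} - 7595} = \frac{1}{- \left(8 \left(-7 + 0\right)\right)^{\frac{3}{2}} - 7595} = \frac{1}{- \left(8 \left(-7\right)\right)^{\frac{3}{2}} - 7595} = \frac{1}{- \left(-56\right)^{\frac{3}{2}} - 7595} = \frac{1}{- \left(-112\right) i \sqrt{14} - 7595} = \frac{1}{112 i \sqrt{14} - 7595} = \frac{1}{-7595 + 112 i \sqrt{14}}$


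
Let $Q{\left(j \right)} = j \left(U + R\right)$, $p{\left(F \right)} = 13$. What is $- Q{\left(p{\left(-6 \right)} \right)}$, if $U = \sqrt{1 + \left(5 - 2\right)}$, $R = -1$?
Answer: $-13$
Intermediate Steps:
$U = 2$ ($U = \sqrt{1 + 3} = \sqrt{4} = 2$)
$Q{\left(j \right)} = j$ ($Q{\left(j \right)} = j \left(2 - 1\right) = j 1 = j$)
$- Q{\left(p{\left(-6 \right)} \right)} = \left(-1\right) 13 = -13$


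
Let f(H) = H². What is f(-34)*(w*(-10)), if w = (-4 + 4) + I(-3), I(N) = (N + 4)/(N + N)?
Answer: 5780/3 ≈ 1926.7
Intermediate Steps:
I(N) = (4 + N)/(2*N) (I(N) = (4 + N)/((2*N)) = (4 + N)*(1/(2*N)) = (4 + N)/(2*N))
w = -⅙ (w = (-4 + 4) + (½)*(4 - 3)/(-3) = 0 + (½)*(-⅓)*1 = 0 - ⅙ = -⅙ ≈ -0.16667)
f(-34)*(w*(-10)) = (-34)²*(-⅙*(-10)) = 1156*(5/3) = 5780/3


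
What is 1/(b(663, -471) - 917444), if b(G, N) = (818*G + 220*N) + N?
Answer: -1/479201 ≈ -2.0868e-6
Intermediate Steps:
b(G, N) = 221*N + 818*G (b(G, N) = (220*N + 818*G) + N = 221*N + 818*G)
1/(b(663, -471) - 917444) = 1/((221*(-471) + 818*663) - 917444) = 1/((-104091 + 542334) - 917444) = 1/(438243 - 917444) = 1/(-479201) = -1/479201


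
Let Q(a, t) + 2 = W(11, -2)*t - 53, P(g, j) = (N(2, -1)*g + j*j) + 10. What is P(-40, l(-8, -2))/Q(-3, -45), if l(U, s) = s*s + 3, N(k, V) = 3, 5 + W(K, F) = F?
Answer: -61/260 ≈ -0.23462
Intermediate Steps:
W(K, F) = -5 + F
l(U, s) = 3 + s**2 (l(U, s) = s**2 + 3 = 3 + s**2)
P(g, j) = 10 + j**2 + 3*g (P(g, j) = (3*g + j*j) + 10 = (3*g + j**2) + 10 = (j**2 + 3*g) + 10 = 10 + j**2 + 3*g)
Q(a, t) = -55 - 7*t (Q(a, t) = -2 + ((-5 - 2)*t - 53) = -2 + (-7*t - 53) = -2 + (-53 - 7*t) = -55 - 7*t)
P(-40, l(-8, -2))/Q(-3, -45) = (10 + (3 + (-2)**2)**2 + 3*(-40))/(-55 - 7*(-45)) = (10 + (3 + 4)**2 - 120)/(-55 + 315) = (10 + 7**2 - 120)/260 = (10 + 49 - 120)*(1/260) = -61*1/260 = -61/260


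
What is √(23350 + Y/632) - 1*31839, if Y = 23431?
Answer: -31839 + √2335339698/316 ≈ -31686.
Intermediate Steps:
√(23350 + Y/632) - 1*31839 = √(23350 + 23431/632) - 1*31839 = √(23350 + 23431*(1/632)) - 31839 = √(23350 + 23431/632) - 31839 = √(14780631/632) - 31839 = √2335339698/316 - 31839 = -31839 + √2335339698/316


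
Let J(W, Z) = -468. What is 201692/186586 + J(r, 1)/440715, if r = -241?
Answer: 14800227922/13705208165 ≈ 1.0799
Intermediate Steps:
201692/186586 + J(r, 1)/440715 = 201692/186586 - 468/440715 = 201692*(1/186586) - 468*1/440715 = 100846/93293 - 156/146905 = 14800227922/13705208165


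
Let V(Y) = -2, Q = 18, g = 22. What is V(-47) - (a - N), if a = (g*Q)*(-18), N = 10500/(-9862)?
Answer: 35133056/4931 ≈ 7124.9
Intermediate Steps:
N = -5250/4931 (N = 10500*(-1/9862) = -5250/4931 ≈ -1.0647)
a = -7128 (a = (22*18)*(-18) = 396*(-18) = -7128)
V(-47) - (a - N) = -2 - (-7128 - 1*(-5250/4931)) = -2 - (-7128 + 5250/4931) = -2 - 1*(-35142918/4931) = -2 + 35142918/4931 = 35133056/4931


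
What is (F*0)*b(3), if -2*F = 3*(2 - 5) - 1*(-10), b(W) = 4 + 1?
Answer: 0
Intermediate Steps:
b(W) = 5
F = -1/2 (F = -(3*(2 - 5) - 1*(-10))/2 = -(3*(-3) + 10)/2 = -(-9 + 10)/2 = -1/2*1 = -1/2 ≈ -0.50000)
(F*0)*b(3) = -1/2*0*5 = 0*5 = 0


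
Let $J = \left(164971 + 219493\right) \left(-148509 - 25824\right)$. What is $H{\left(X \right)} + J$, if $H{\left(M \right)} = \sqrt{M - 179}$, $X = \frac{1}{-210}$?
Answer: $-67024762512 + \frac{i \sqrt{7894110}}{210} \approx -6.7025 \cdot 10^{10} + 13.379 i$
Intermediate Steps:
$X = - \frac{1}{210} \approx -0.0047619$
$J = -67024762512$ ($J = 384464 \left(-174333\right) = -67024762512$)
$H{\left(M \right)} = \sqrt{-179 + M}$
$H{\left(X \right)} + J = \sqrt{-179 - \frac{1}{210}} - 67024762512 = \sqrt{- \frac{37591}{210}} - 67024762512 = \frac{i \sqrt{7894110}}{210} - 67024762512 = -67024762512 + \frac{i \sqrt{7894110}}{210}$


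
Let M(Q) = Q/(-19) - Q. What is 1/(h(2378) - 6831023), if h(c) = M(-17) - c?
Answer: -19/129834279 ≈ -1.4634e-7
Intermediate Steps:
M(Q) = -20*Q/19 (M(Q) = Q*(-1/19) - Q = -Q/19 - Q = -20*Q/19)
h(c) = 340/19 - c (h(c) = -20/19*(-17) - c = 340/19 - c)
1/(h(2378) - 6831023) = 1/((340/19 - 1*2378) - 6831023) = 1/((340/19 - 2378) - 6831023) = 1/(-44842/19 - 6831023) = 1/(-129834279/19) = -19/129834279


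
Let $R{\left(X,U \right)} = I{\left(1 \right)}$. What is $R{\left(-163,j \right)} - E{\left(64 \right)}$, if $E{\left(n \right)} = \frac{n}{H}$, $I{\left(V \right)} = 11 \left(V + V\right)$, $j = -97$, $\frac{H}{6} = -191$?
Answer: $\frac{12638}{573} \approx 22.056$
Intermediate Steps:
$H = -1146$ ($H = 6 \left(-191\right) = -1146$)
$I{\left(V \right)} = 22 V$ ($I{\left(V \right)} = 11 \cdot 2 V = 22 V$)
$E{\left(n \right)} = - \frac{n}{1146}$ ($E{\left(n \right)} = \frac{n}{-1146} = n \left(- \frac{1}{1146}\right) = - \frac{n}{1146}$)
$R{\left(X,U \right)} = 22$ ($R{\left(X,U \right)} = 22 \cdot 1 = 22$)
$R{\left(-163,j \right)} - E{\left(64 \right)} = 22 - \left(- \frac{1}{1146}\right) 64 = 22 - - \frac{32}{573} = 22 + \frac{32}{573} = \frac{12638}{573}$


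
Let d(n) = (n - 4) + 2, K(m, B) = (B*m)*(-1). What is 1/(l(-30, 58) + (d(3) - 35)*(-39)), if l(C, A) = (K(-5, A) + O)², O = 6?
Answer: 1/88942 ≈ 1.1243e-5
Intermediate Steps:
K(m, B) = -B*m
l(C, A) = (6 + 5*A)² (l(C, A) = (-1*A*(-5) + 6)² = (5*A + 6)² = (6 + 5*A)²)
d(n) = -2 + n (d(n) = (-4 + n) + 2 = -2 + n)
1/(l(-30, 58) + (d(3) - 35)*(-39)) = 1/((6 + 5*58)² + ((-2 + 3) - 35)*(-39)) = 1/((6 + 290)² + (1 - 35)*(-39)) = 1/(296² - 34*(-39)) = 1/(87616 + 1326) = 1/88942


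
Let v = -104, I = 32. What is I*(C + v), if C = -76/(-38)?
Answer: -3264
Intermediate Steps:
C = 2 (C = -76*(-1/38) = 2)
I*(C + v) = 32*(2 - 104) = 32*(-102) = -3264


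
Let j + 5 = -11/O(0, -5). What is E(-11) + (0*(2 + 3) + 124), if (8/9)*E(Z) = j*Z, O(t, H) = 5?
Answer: 2131/10 ≈ 213.10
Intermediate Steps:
j = -36/5 (j = -5 - 11/5 = -36/5 ≈ -7.2000)
E(Z) = -81*Z/10 (E(Z) = 9*(-36*Z/5)/8 = -81*Z/10)
E(-11) + (0*(2 + 3) + 124) = -81/10*(-11) + (0*(2 + 3) + 124) = 891/10 + (0*5 + 124) = 891/10 + (0 + 124) = 891/10 + 124 = 2131/10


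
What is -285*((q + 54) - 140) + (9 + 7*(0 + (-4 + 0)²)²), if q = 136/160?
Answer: 104275/4 ≈ 26069.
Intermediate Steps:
q = 17/20 (q = 136*(1/160) = 17/20 ≈ 0.85000)
-285*((q + 54) - 140) + (9 + 7*(0 + (-4 + 0)²)²) = -285*((17/20 + 54) - 140) + (9 + 7*(0 + (-4 + 0)²)²) = -285*(1097/20 - 140) + (9 + 7*(0 + (-4)²)²) = -285*(-1703/20) + (9 + 7*(0 + 16)²) = 97071/4 + (9 + 7*16²) = 97071/4 + (9 + 7*256) = 97071/4 + (9 + 1792) = 97071/4 + 1801 = 104275/4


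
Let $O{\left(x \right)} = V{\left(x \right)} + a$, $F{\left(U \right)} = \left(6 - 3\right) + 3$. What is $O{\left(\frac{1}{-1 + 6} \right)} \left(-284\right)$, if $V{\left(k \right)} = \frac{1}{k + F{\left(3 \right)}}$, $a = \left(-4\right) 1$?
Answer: $\frac{33796}{31} \approx 1090.2$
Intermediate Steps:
$a = -4$
$F{\left(U \right)} = 6$ ($F{\left(U \right)} = 3 + 3 = 6$)
$V{\left(k \right)} = \frac{1}{6 + k}$ ($V{\left(k \right)} = \frac{1}{k + 6} = \frac{1}{6 + k}$)
$O{\left(x \right)} = -4 + \frac{1}{6 + x}$ ($O{\left(x \right)} = \frac{1}{6 + x} - 4 = -4 + \frac{1}{6 + x}$)
$O{\left(\frac{1}{-1 + 6} \right)} \left(-284\right) = \frac{-23 - \frac{4}{-1 + 6}}{6 + \frac{1}{-1 + 6}} \left(-284\right) = \frac{-23 - \frac{4}{5}}{6 + \frac{1}{5}} \left(-284\right) = \frac{-23 - \frac{4}{5}}{\frac{31}{5}} \left(-284\right) = \frac{5}{31} \left(- \frac{119}{5}\right) \left(-284\right) = \left(- \frac{119}{31}\right) \left(-284\right) = \frac{33796}{31}$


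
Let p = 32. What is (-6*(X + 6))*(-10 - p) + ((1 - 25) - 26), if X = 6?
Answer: 2974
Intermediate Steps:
(-6*(X + 6))*(-10 - p) + ((1 - 25) - 26) = (-6*(6 + 6))*(-10 - 1*32) + ((1 - 25) - 26) = (-6*12)*(-10 - 32) + (-24 - 26) = -72*(-42) - 50 = 3024 - 50 = 2974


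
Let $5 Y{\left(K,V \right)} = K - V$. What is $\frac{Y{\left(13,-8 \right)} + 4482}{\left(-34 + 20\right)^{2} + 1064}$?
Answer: $\frac{7477}{2100} \approx 3.5605$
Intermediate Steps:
$Y{\left(K,V \right)} = - \frac{V}{5} + \frac{K}{5}$ ($Y{\left(K,V \right)} = \frac{K - V}{5} = - \frac{V}{5} + \frac{K}{5}$)
$\frac{Y{\left(13,-8 \right)} + 4482}{\left(-34 + 20\right)^{2} + 1064} = \frac{\left(\left(- \frac{1}{5}\right) \left(-8\right) + \frac{1}{5} \cdot 13\right) + 4482}{\left(-34 + 20\right)^{2} + 1064} = \frac{\left(\frac{8}{5} + \frac{13}{5}\right) + 4482}{\left(-14\right)^{2} + 1064} = \frac{\frac{21}{5} + 4482}{196 + 1064} = \frac{22431}{5 \cdot 1260} = \frac{22431}{5} \cdot \frac{1}{1260} = \frac{7477}{2100}$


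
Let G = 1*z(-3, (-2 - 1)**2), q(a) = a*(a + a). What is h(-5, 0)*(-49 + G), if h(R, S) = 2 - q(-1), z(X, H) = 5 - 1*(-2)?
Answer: 0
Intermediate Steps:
q(a) = 2*a**2 (q(a) = a*(2*a) = 2*a**2)
z(X, H) = 7 (z(X, H) = 5 + 2 = 7)
G = 7 (G = 1*7 = 7)
h(R, S) = 0 (h(R, S) = 2 - 2*(-1)**2 = 2 - 2 = 0)
h(-5, 0)*(-49 + G) = 0*(-49 + 7) = 0*(-42) = 0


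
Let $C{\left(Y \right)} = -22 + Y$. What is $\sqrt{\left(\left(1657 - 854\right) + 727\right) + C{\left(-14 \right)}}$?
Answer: $3 \sqrt{166} \approx 38.652$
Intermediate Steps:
$\sqrt{\left(\left(1657 - 854\right) + 727\right) + C{\left(-14 \right)}} = \sqrt{\left(\left(1657 - 854\right) + 727\right) - 36} = \sqrt{\left(803 + 727\right) - 36} = \sqrt{1530 - 36} = \sqrt{1494} = 3 \sqrt{166}$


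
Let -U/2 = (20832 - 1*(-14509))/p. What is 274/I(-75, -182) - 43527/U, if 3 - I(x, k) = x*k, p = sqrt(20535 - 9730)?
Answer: -274/13647 + 43527*sqrt(10805)/70682 ≈ 63.992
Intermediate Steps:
p = sqrt(10805) ≈ 103.95
I(x, k) = 3 - k*x (I(x, k) = 3 - x*k = 3 - k*x)
U = -70682*sqrt(10805)/10805 (U = -2*(20832 - 1*(-14509))/(sqrt(10805)) = -2*(20832 + 14509)*sqrt(10805)/10805 = -70682*sqrt(10805)/10805 ≈ -679.98)
274/I(-75, -182) - 43527/U = 274/(3 - 1*(-182)*(-75)) - 43527*(-sqrt(10805)/70682) = 274/(3 - 13650) - (-43527)*sqrt(10805)/70682 = 274/(-13647) + 43527*sqrt(10805)/70682 = 274*(-1/13647) + 43527*sqrt(10805)/70682 = -274/13647 + 43527*sqrt(10805)/70682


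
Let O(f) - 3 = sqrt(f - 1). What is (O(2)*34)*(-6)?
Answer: -816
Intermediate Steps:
O(f) = 3 + sqrt(-1 + f) (O(f) = 3 + sqrt(f - 1) = 3 + sqrt(-1 + f))
(O(2)*34)*(-6) = ((3 + sqrt(-1 + 2))*34)*(-6) = ((3 + sqrt(1))*34)*(-6) = ((3 + 1)*34)*(-6) = (4*34)*(-6) = 136*(-6) = -816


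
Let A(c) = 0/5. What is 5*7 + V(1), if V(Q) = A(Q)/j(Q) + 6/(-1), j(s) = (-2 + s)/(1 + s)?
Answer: 29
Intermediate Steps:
j(s) = (-2 + s)/(1 + s)
A(c) = 0 (A(c) = 0*(⅕) = 0)
V(Q) = -6 (V(Q) = 0/(((-2 + Q)/(1 + Q))) + 6/(-1) = 0*((1 + Q)/(-2 + Q)) + 6*(-1) = 0 - 6 = -6)
5*7 + V(1) = 5*7 - 6 = 35 - 6 = 29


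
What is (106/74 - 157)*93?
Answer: -535308/37 ≈ -14468.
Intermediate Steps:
(106/74 - 157)*93 = (106*(1/74) - 157)*93 = (53/37 - 157)*93 = -5756/37*93 = -535308/37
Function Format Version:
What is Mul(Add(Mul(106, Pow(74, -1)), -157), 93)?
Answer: Rational(-535308, 37) ≈ -14468.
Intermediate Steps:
Mul(Add(Mul(106, Pow(74, -1)), -157), 93) = Mul(Add(Mul(106, Rational(1, 74)), -157), 93) = Mul(Add(Rational(53, 37), -157), 93) = Mul(Rational(-5756, 37), 93) = Rational(-535308, 37)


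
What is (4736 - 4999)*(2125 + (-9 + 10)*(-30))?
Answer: -550985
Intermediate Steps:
(4736 - 4999)*(2125 + (-9 + 10)*(-30)) = -263*(2125 + 1*(-30)) = -263*(2125 - 30) = -263*2095 = -550985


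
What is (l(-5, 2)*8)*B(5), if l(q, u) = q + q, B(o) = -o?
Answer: 400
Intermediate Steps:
l(q, u) = 2*q
(l(-5, 2)*8)*B(5) = ((2*(-5))*8)*(-1*5) = -10*8*(-5) = -80*(-5) = 400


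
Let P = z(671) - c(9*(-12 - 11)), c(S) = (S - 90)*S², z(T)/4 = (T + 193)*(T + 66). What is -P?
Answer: -15273225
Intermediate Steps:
z(T) = 4*(66 + T)*(193 + T) (z(T) = 4*((T + 193)*(T + 66)) = 4*((193 + T)*(66 + T)) = 4*((66 + T)*(193 + T)) = 4*(66 + T)*(193 + T))
c(S) = S²*(-90 + S) (c(S) = (-90 + S)*S² = S²*(-90 + S))
P = 15273225 (P = (50952 + 4*671² + 1036*671) - (9*(-12 - 11))²*(-90 + 9*(-12 - 11)) = (50952 + 4*450241 + 695156) - (9*(-23))²*(-90 + 9*(-23)) = (50952 + 1800964 + 695156) - (-207)²*(-90 - 207) = 2547072 - 42849*(-297) = 2547072 - 1*(-12726153) = 2547072 + 12726153 = 15273225)
-P = -1*15273225 = -15273225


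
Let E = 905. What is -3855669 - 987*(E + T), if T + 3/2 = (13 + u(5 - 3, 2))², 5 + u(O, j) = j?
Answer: -9692247/2 ≈ -4.8461e+6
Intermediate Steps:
u(O, j) = -5 + j
T = 197/2 (T = -3/2 + (13 + (-5 + 2))² = -3/2 + (13 - 3)² = -3/2 + 10² = -3/2 + 100 = 197/2 ≈ 98.500)
-3855669 - 987*(E + T) = -3855669 - 987*(905 + 197/2) = -3855669 - 987*2007/2 = -3855669 - 1*1980909/2 = -3855669 - 1980909/2 = -9692247/2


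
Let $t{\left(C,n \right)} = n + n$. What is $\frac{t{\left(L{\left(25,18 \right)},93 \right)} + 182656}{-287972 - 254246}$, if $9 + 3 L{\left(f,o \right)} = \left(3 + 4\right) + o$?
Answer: $- \frac{91421}{271109} \approx -0.33721$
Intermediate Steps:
$L{\left(f,o \right)} = - \frac{2}{3} + \frac{o}{3}$ ($L{\left(f,o \right)} = -3 + \frac{\left(3 + 4\right) + o}{3} = -3 + \frac{7 + o}{3} = -3 + \left(\frac{7}{3} + \frac{o}{3}\right) = - \frac{2}{3} + \frac{o}{3}$)
$t{\left(C,n \right)} = 2 n$
$\frac{t{\left(L{\left(25,18 \right)},93 \right)} + 182656}{-287972 - 254246} = \frac{2 \cdot 93 + 182656}{-287972 - 254246} = \frac{186 + 182656}{-542218} = 182842 \left(- \frac{1}{542218}\right) = - \frac{91421}{271109}$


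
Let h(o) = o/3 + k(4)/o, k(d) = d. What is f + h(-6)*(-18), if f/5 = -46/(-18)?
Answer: 547/9 ≈ 60.778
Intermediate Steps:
f = 115/9 (f = 5*(-46/(-18)) = 5*(-46*(-1/18)) = 5*(23/9) = 115/9 ≈ 12.778)
h(o) = 4/o + o/3 (h(o) = o/3 + 4/o = 4/o + o/3)
f + h(-6)*(-18) = 115/9 + (4/(-6) + (1/3)*(-6))*(-18) = 115/9 + (4*(-1/6) - 2)*(-18) = 115/9 + (-2/3 - 2)*(-18) = 115/9 - 8/3*(-18) = 115/9 + 48 = 547/9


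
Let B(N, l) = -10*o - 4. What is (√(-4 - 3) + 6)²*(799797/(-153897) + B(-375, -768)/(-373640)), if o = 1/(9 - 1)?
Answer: -11554966600669/76669433440 - 1195341372483*I*√7/19167358360 ≈ -150.71 - 165.0*I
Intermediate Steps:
o = ⅛ (o = 1/8 = ⅛ ≈ 0.12500)
B(N, l) = -21/4 (B(N, l) = -10*⅛ - 4 = -5/4 - 4 = -21/4)
(√(-4 - 3) + 6)²*(799797/(-153897) + B(-375, -768)/(-373640)) = (√(-4 - 3) + 6)²*(799797/(-153897) - 21/4/(-373640)) = (√(-7) + 6)²*(799797*(-1/153897) - 21/4*(-1/373640)) = (I*√7 + 6)²*(-266599/51299 + 21/1494560) = (6 + I*√7)²*(-398447124161/76669433440) = -398447124161*(6 + I*√7)²/76669433440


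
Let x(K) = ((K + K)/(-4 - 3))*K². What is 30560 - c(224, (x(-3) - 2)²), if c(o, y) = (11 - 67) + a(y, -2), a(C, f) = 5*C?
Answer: 1492184/49 ≈ 30453.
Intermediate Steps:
x(K) = -2*K³/7 (x(K) = ((2*K)/(-7))*K² = ((2*K)*(-⅐))*K² = (-2*K/7)*K² = -2*K³/7)
c(o, y) = -56 + 5*y (c(o, y) = (11 - 67) + 5*y = -56 + 5*y)
30560 - c(224, (x(-3) - 2)²) = 30560 - (-56 + 5*(-2/7*(-3)³ - 2)²) = 30560 - (-56 + 5*(-2/7*(-27) - 2)²) = 30560 - (-56 + 5*(54/7 - 2)²) = 30560 - (-56 + 5*(40/7)²) = 30560 - (-56 + 5*(1600/49)) = 30560 - (-56 + 8000/49) = 30560 - 1*5256/49 = 30560 - 5256/49 = 1492184/49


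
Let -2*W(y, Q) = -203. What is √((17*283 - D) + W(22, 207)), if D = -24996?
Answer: √119634/2 ≈ 172.94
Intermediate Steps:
W(y, Q) = 203/2 (W(y, Q) = -½*(-203) = 203/2)
√((17*283 - D) + W(22, 207)) = √((17*283 - 1*(-24996)) + 203/2) = √((4811 + 24996) + 203/2) = √(29807 + 203/2) = √(59817/2) = √119634/2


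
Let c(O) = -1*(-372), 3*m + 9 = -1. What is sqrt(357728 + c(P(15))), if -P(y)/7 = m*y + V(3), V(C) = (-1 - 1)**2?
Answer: 10*sqrt(3581) ≈ 598.41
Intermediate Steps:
m = -10/3 (m = -3 + (1/3)*(-1) = -3 - 1/3 = -10/3 ≈ -3.3333)
V(C) = 4 (V(C) = (-2)**2 = 4)
P(y) = -28 + 70*y/3 (P(y) = -7*(-10*y/3 + 4) = -7*(4 - 10*y/3) = -28 + 70*y/3)
c(O) = 372
sqrt(357728 + c(P(15))) = sqrt(357728 + 372) = sqrt(358100) = 10*sqrt(3581)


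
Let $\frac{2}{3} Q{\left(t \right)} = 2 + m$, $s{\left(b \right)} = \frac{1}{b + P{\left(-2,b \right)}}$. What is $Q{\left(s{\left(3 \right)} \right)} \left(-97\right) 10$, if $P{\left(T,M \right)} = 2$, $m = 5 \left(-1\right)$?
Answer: $4365$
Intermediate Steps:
$m = -5$
$s{\left(b \right)} = \frac{1}{2 + b}$ ($s{\left(b \right)} = \frac{1}{b + 2} = \frac{1}{2 + b}$)
$Q{\left(t \right)} = - \frac{9}{2}$ ($Q{\left(t \right)} = \frac{3 \left(2 - 5\right)}{2} = \frac{3}{2} \left(-3\right) = - \frac{9}{2}$)
$Q{\left(s{\left(3 \right)} \right)} \left(-97\right) 10 = \left(- \frac{9}{2}\right) \left(-97\right) 10 = \frac{873}{2} \cdot 10 = 4365$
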